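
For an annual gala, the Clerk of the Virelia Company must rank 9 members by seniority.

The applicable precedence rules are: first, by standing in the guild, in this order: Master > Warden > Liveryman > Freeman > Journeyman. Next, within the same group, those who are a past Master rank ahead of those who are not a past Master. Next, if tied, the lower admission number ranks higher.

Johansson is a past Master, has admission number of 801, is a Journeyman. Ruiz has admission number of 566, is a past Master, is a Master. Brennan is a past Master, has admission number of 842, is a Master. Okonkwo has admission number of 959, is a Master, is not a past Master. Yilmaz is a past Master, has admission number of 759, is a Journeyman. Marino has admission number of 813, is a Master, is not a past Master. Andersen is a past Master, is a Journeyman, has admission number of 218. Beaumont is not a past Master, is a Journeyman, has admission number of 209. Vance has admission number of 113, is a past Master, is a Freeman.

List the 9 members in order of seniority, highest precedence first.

Ruiz, Brennan, Marino, Okonkwo, Vance, Andersen, Yilmaz, Johansson, Beaumont

By standing in the guild: Ruiz, Brennan, Marino and Okonkwo (Master); then Vance (Freeman); then Andersen, Yilmaz, Johansson and Beaumont (Journeyman).
Among Ruiz, Brennan, Marino and Okonkwo, a past Master before not a past Master: Ruiz and Brennan (a past Master) before Marino and Okonkwo (not a past Master).
Among Ruiz and Brennan, by admission number (lower first): Ruiz (566) before Brennan (842).
Among Marino and Okonkwo, by admission number (lower first): Marino (813) before Okonkwo (959).
Among Andersen, Yilmaz, Johansson and Beaumont, a past Master before not a past Master: Andersen, Yilmaz and Johansson (a past Master) before Beaumont (not a past Master).
Among Andersen, Yilmaz and Johansson, by admission number (lower first): Andersen (218) before Yilmaz (759) before Johansson (801).
Full order: Ruiz, Brennan, Marino, Okonkwo, Vance, Andersen, Yilmaz, Johansson, Beaumont.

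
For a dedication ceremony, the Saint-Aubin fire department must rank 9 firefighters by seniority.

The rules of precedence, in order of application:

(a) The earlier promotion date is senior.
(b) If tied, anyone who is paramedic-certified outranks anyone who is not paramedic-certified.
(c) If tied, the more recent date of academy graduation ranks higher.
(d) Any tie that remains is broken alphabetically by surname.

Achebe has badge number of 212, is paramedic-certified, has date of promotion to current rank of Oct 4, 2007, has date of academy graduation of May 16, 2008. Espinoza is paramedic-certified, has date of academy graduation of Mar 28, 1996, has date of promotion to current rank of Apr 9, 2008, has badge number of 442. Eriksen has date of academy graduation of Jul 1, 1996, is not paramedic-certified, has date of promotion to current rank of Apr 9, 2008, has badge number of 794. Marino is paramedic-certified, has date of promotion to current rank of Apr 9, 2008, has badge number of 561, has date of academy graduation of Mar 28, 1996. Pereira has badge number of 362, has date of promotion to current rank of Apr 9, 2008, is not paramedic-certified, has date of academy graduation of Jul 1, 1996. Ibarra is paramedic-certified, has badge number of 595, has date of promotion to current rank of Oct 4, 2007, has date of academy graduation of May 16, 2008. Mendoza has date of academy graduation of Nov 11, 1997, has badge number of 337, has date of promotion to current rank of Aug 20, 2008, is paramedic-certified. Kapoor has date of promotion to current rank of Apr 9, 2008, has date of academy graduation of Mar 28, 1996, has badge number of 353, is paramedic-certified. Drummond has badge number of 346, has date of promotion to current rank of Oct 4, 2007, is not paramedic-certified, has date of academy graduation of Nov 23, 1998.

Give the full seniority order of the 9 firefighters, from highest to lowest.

By date of promotion to current rank (earlier first): Achebe, Ibarra and Drummond (each Oct 4, 2007); then Espinoza, Kapoor, Marino, Eriksen and Pereira (each Apr 9, 2008); then Mendoza (Aug 20, 2008).
Among Achebe, Ibarra and Drummond, paramedic-certified before not paramedic-certified: Achebe and Ibarra (paramedic-certified) before Drummond (not paramedic-certified).
Achebe and Ibarra both have date of academy graduation May 16, 2008, so the next rule applies.
Among Achebe and Ibarra, alphabetically by surname: Achebe before Ibarra.
Among Espinoza, Kapoor, Marino, Eriksen and Pereira, paramedic-certified before not paramedic-certified: Espinoza, Kapoor and Marino (paramedic-certified) before Eriksen and Pereira (not paramedic-certified).
Espinoza, Kapoor and Marino all have date of academy graduation Mar 28, 1996, so the next rule applies.
Among Espinoza, Kapoor and Marino, alphabetically by surname: Espinoza before Kapoor before Marino.
Eriksen and Pereira both have date of academy graduation Jul 1, 1996, so the next rule applies.
Among Eriksen and Pereira, alphabetically by surname: Eriksen before Pereira.
Full order: Achebe, Ibarra, Drummond, Espinoza, Kapoor, Marino, Eriksen, Pereira, Mendoza.

Achebe, Ibarra, Drummond, Espinoza, Kapoor, Marino, Eriksen, Pereira, Mendoza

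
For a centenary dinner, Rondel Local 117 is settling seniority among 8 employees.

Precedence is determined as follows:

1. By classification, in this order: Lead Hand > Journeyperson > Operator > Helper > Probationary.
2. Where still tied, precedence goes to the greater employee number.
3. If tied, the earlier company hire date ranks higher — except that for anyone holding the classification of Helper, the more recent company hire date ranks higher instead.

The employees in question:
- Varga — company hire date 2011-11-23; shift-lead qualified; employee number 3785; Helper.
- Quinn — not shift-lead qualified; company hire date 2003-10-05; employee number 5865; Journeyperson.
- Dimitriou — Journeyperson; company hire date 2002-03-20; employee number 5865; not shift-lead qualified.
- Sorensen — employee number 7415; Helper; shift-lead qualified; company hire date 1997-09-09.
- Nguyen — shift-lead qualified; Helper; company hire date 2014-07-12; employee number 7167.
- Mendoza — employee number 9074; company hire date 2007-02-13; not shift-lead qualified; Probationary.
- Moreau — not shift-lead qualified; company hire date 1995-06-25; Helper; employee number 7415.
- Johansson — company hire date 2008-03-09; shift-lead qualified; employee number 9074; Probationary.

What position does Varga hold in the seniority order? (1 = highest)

By classification: Dimitriou and Quinn (Journeyperson); then Sorensen, Moreau, Nguyen and Varga (Helper); then Mendoza and Johansson (Probationary).
Dimitriou and Quinn both have employee number 5865, so the next rule applies.
Among Dimitriou and Quinn, by company hire date (earlier first): Dimitriou (2002-03-20) before Quinn (2003-10-05).
Among Sorensen, Moreau, Nguyen and Varga, by employee number (higher first): Sorensen and Moreau (7415) before Nguyen (7167) before Varga (3785).
Among Sorensen and Moreau, by company hire date (later first) (reversed rule for this group): Sorensen (1997-09-09) before Moreau (1995-06-25).
Mendoza and Johansson both have employee number 9074, so the next rule applies.
Among Mendoza and Johansson, by company hire date (earlier first): Mendoza (2007-02-13) before Johansson (2008-03-09).
Order: Dimitriou, Quinn, Sorensen, Moreau, Nguyen, Varga, Mendoza, Johansson. So position 6.

6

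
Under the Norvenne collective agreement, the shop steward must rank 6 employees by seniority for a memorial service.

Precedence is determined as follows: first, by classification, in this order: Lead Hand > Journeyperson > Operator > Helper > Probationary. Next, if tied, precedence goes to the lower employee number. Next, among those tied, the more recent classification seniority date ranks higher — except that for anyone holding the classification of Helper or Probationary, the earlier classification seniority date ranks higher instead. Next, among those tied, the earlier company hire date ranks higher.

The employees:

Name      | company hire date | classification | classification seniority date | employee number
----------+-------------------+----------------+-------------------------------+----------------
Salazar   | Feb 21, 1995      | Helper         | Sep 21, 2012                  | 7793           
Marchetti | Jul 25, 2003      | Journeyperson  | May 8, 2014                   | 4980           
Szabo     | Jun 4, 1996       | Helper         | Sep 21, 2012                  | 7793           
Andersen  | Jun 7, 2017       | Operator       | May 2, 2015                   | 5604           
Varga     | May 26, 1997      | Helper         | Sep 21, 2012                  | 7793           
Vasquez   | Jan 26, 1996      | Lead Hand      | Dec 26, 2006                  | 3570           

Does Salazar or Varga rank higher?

Salazar

By classification: Vasquez (Lead Hand); then Marchetti (Journeyperson); then Andersen (Operator); then Salazar, Szabo and Varga (Helper).
Salazar, Szabo and Varga all have employee number 7793, so the next rule applies.
Salazar, Szabo and Varga all have classification seniority date Sep 21, 2012, so the next rule applies.
Among Salazar, Szabo and Varga, by company hire date (earlier first): Salazar (Feb 21, 1995) before Szabo (Jun 4, 1996) before Varga (May 26, 1997).
So Salazar takes precedence.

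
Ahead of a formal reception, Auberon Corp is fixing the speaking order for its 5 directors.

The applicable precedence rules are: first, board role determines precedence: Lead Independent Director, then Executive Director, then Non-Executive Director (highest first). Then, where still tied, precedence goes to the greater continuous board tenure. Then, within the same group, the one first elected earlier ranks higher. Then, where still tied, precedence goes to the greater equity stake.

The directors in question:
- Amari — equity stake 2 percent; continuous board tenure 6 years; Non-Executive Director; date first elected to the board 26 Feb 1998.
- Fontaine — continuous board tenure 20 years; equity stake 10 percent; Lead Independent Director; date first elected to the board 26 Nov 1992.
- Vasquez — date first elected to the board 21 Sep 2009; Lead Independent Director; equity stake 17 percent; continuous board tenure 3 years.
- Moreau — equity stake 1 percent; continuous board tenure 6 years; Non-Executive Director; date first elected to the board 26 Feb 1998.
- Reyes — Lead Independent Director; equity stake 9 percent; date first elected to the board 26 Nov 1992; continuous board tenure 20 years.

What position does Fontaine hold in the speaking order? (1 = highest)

By board role: Fontaine, Reyes and Vasquez (Lead Independent Director); then Amari and Moreau (Non-Executive Director).
Among Fontaine, Reyes and Vasquez, by continuous board tenure (higher first): Fontaine and Reyes (20 years) before Vasquez (3 years).
Fontaine and Reyes both have date first elected to the board 26 Nov 1992, so the next rule applies.
Among Fontaine and Reyes, by equity stake (higher first): Fontaine (10 percent) before Reyes (9 percent).
Amari and Moreau both have continuous board tenure 6 years, so the next rule applies.
Amari and Moreau both have date first elected to the board 26 Feb 1998, so the next rule applies.
Among Amari and Moreau, by equity stake (higher first): Amari (2 percent) before Moreau (1 percent).
Order: Fontaine, Reyes, Vasquez, Amari, Moreau. So position 1.

1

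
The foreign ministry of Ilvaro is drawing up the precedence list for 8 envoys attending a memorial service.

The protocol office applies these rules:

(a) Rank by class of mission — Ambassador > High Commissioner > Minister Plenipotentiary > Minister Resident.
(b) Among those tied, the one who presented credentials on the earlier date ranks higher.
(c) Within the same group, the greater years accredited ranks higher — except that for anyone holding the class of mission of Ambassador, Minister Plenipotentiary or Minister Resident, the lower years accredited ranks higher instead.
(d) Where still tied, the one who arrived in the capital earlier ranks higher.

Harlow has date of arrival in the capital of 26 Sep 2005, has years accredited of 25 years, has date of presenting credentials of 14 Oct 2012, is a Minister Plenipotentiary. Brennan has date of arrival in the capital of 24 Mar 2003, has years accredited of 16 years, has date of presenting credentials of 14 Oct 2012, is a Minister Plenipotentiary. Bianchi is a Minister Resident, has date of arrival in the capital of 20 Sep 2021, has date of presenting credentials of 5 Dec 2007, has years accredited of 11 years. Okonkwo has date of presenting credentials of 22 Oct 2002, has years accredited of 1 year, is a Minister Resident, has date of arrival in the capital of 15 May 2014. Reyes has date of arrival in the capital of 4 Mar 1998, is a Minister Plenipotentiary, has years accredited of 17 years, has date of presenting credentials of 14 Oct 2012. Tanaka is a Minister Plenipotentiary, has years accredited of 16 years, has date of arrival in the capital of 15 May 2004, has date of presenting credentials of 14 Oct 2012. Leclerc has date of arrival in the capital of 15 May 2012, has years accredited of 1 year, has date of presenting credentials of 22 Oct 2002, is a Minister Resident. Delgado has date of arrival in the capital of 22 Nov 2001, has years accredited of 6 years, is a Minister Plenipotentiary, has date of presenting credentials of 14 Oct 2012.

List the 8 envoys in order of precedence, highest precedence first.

Delgado, Brennan, Tanaka, Reyes, Harlow, Leclerc, Okonkwo, Bianchi

By class of mission: Delgado, Brennan, Tanaka, Reyes and Harlow (Minister Plenipotentiary); then Leclerc, Okonkwo and Bianchi (Minister Resident).
Delgado, Brennan, Tanaka, Reyes and Harlow all have date of presenting credentials 14 Oct 2012, so the next rule applies.
Among Delgado, Brennan, Tanaka, Reyes and Harlow, by years accredited (lower first) (reversed rule for this group): Delgado (6 years) before Brennan and Tanaka (16 years) before Reyes (17 years) before Harlow (25 years).
Among Brennan and Tanaka, by date of arrival in the capital (earlier first): Brennan (24 Mar 2003) before Tanaka (15 May 2004).
Among Leclerc, Okonkwo and Bianchi, by date of presenting credentials (earlier first): Leclerc and Okonkwo (22 Oct 2002) before Bianchi (5 Dec 2007).
Leclerc and Okonkwo both have years accredited 1 year, so the next rule applies.
Among Leclerc and Okonkwo, by date of arrival in the capital (earlier first): Leclerc (15 May 2012) before Okonkwo (15 May 2014).
Full order: Delgado, Brennan, Tanaka, Reyes, Harlow, Leclerc, Okonkwo, Bianchi.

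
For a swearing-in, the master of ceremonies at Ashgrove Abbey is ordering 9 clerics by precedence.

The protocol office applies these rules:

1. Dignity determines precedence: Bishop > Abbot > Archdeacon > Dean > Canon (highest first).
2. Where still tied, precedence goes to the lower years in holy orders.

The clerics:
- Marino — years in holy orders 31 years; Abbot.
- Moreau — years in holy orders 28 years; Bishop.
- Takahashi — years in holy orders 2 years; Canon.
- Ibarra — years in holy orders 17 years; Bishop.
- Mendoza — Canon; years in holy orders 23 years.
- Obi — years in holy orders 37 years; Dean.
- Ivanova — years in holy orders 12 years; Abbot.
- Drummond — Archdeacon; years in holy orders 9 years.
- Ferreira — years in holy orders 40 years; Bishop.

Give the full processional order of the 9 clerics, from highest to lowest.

Ibarra, Moreau, Ferreira, Ivanova, Marino, Drummond, Obi, Takahashi, Mendoza

By dignity: Ibarra, Moreau and Ferreira (Bishop); then Ivanova and Marino (Abbot); then Drummond (Archdeacon); then Obi (Dean); then Takahashi and Mendoza (Canon).
Among Ibarra, Moreau and Ferreira, by years in holy orders (lower first): Ibarra (17 years) before Moreau (28 years) before Ferreira (40 years).
Among Ivanova and Marino, by years in holy orders (lower first): Ivanova (12 years) before Marino (31 years).
Among Takahashi and Mendoza, by years in holy orders (lower first): Takahashi (2 years) before Mendoza (23 years).
Full order: Ibarra, Moreau, Ferreira, Ivanova, Marino, Drummond, Obi, Takahashi, Mendoza.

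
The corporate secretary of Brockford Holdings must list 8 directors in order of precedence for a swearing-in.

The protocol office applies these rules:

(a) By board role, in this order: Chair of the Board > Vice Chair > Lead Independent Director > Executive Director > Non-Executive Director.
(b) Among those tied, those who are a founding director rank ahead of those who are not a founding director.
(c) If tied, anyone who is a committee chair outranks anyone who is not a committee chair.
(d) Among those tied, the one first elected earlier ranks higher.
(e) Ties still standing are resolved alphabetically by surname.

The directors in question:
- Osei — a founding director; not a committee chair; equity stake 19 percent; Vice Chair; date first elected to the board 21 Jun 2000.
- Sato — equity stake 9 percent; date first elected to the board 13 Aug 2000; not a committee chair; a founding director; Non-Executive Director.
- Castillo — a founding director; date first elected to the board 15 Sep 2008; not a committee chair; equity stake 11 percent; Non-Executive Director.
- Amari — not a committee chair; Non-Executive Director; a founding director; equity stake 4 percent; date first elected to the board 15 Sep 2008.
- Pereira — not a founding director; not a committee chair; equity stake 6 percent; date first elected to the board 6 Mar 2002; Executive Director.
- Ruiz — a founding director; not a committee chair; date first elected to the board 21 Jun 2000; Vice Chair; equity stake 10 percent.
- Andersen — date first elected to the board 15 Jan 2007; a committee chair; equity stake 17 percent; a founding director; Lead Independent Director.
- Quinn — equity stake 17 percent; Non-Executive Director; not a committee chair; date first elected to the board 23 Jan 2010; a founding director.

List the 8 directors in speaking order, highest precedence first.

By board role: Osei and Ruiz (Vice Chair); then Andersen (Lead Independent Director); then Pereira (Executive Director); then Sato, Amari, Castillo and Quinn (Non-Executive Director).
Osei and Ruiz are each a founding director, so the next rule applies.
Osei and Ruiz are each not a committee chair, so the next rule applies.
Osei and Ruiz both have date first elected to the board 21 Jun 2000, so the next rule applies.
Among Osei and Ruiz, alphabetically by surname: Osei before Ruiz.
Sato, Amari, Castillo and Quinn are each a founding director, so the next rule applies.
Sato, Amari, Castillo and Quinn are each not a committee chair, so the next rule applies.
Among Sato, Amari, Castillo and Quinn, by date first elected to the board (earlier first): Sato (13 Aug 2000) before Amari and Castillo (15 Sep 2008) before Quinn (23 Jan 2010).
Among Amari and Castillo, alphabetically by surname: Amari before Castillo.
Full order: Osei, Ruiz, Andersen, Pereira, Sato, Amari, Castillo, Quinn.

Osei, Ruiz, Andersen, Pereira, Sato, Amari, Castillo, Quinn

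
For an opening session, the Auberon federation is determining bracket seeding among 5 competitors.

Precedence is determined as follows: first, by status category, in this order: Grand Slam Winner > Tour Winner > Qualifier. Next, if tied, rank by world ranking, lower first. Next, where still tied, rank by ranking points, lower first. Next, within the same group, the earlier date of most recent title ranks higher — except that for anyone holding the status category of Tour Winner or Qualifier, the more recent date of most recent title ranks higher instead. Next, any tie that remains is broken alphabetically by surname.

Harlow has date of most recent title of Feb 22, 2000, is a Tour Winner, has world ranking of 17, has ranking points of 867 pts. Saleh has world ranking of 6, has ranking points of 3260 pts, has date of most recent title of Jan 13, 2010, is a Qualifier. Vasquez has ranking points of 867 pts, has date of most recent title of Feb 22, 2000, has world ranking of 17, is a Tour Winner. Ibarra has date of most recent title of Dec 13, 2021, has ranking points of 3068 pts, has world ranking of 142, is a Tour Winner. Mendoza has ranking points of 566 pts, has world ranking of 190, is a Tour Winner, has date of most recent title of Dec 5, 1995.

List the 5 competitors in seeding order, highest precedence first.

By status category: Harlow, Vasquez, Ibarra and Mendoza (Tour Winner); then Saleh (Qualifier).
Among Harlow, Vasquez, Ibarra and Mendoza, by world ranking (lower first): Harlow and Vasquez (17) before Ibarra (142) before Mendoza (190).
Harlow and Vasquez both have ranking points 867 pts, so the next rule applies.
Harlow and Vasquez both have date of most recent title Feb 22, 2000, so the next rule applies.
Among Harlow and Vasquez, alphabetically by surname: Harlow before Vasquez.
Full order: Harlow, Vasquez, Ibarra, Mendoza, Saleh.

Harlow, Vasquez, Ibarra, Mendoza, Saleh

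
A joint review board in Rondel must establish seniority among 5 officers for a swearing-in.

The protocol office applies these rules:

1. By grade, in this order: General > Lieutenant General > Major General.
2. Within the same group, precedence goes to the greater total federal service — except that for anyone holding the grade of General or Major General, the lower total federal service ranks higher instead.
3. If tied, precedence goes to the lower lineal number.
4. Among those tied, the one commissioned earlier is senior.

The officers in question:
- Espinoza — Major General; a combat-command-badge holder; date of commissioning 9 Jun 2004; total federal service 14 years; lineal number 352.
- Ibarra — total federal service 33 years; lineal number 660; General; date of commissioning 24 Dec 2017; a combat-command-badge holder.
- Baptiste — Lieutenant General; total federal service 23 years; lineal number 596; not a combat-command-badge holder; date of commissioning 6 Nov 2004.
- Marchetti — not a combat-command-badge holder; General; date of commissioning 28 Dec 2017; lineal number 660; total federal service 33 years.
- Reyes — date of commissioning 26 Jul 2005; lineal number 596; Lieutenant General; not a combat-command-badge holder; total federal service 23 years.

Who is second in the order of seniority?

Marchetti

By grade: Ibarra and Marchetti (General); then Baptiste and Reyes (Lieutenant General); then Espinoza (Major General).
Ibarra and Marchetti both have total federal service 33 years, so the next rule applies.
Ibarra and Marchetti both have lineal number 660, so the next rule applies.
Among Ibarra and Marchetti, by date of commissioning (earlier first): Ibarra (24 Dec 2017) before Marchetti (28 Dec 2017).
Baptiste and Reyes both have total federal service 23 years, so the next rule applies.
Baptiste and Reyes both have lineal number 596, so the next rule applies.
Among Baptiste and Reyes, by date of commissioning (earlier first): Baptiste (6 Nov 2004) before Reyes (26 Jul 2005).
Order: Ibarra, Marchetti, Baptiste, Reyes, Espinoza.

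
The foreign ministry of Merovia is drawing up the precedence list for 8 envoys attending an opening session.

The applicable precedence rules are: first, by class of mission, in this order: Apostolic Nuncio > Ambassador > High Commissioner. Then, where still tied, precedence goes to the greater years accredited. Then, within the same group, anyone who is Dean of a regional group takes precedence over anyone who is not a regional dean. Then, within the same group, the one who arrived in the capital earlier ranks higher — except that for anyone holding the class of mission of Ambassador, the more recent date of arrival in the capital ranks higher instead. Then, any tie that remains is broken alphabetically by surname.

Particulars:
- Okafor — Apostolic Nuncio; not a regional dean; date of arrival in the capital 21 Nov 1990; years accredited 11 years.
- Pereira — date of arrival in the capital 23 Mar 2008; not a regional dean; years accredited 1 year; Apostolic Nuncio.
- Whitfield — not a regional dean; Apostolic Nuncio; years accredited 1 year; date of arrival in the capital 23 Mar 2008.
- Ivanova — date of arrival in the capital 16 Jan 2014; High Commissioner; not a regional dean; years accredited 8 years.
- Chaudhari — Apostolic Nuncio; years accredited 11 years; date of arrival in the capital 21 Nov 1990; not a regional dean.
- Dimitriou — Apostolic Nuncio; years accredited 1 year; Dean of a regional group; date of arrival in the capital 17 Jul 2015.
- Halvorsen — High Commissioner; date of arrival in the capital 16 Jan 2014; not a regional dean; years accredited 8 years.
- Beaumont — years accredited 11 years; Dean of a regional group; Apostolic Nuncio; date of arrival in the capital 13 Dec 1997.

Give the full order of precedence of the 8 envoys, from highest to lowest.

Beaumont, Chaudhari, Okafor, Dimitriou, Pereira, Whitfield, Halvorsen, Ivanova

By class of mission: Beaumont, Chaudhari, Okafor, Dimitriou, Pereira and Whitfield (Apostolic Nuncio); then Halvorsen and Ivanova (High Commissioner).
Among Beaumont, Chaudhari, Okafor, Dimitriou, Pereira and Whitfield, by years accredited (higher first): Beaumont, Chaudhari and Okafor (11 years) before Dimitriou, Pereira and Whitfield (1 year).
Among Beaumont, Chaudhari and Okafor, Dean of a regional group before not a regional dean: Beaumont (Dean of a regional group) before Chaudhari and Okafor (not a regional dean).
Chaudhari and Okafor both have date of arrival in the capital 21 Nov 1990, so the next rule applies.
Among Chaudhari and Okafor, alphabetically by surname: Chaudhari before Okafor.
Among Dimitriou, Pereira and Whitfield, Dean of a regional group before not a regional dean: Dimitriou (Dean of a regional group) before Pereira and Whitfield (not a regional dean).
Pereira and Whitfield both have date of arrival in the capital 23 Mar 2008, so the next rule applies.
Among Pereira and Whitfield, alphabetically by surname: Pereira before Whitfield.
Halvorsen and Ivanova both have years accredited 8 years, so the next rule applies.
Halvorsen and Ivanova are each not a regional dean, so the next rule applies.
Halvorsen and Ivanova both have date of arrival in the capital 16 Jan 2014, so the next rule applies.
Among Halvorsen and Ivanova, alphabetically by surname: Halvorsen before Ivanova.
Full order: Beaumont, Chaudhari, Okafor, Dimitriou, Pereira, Whitfield, Halvorsen, Ivanova.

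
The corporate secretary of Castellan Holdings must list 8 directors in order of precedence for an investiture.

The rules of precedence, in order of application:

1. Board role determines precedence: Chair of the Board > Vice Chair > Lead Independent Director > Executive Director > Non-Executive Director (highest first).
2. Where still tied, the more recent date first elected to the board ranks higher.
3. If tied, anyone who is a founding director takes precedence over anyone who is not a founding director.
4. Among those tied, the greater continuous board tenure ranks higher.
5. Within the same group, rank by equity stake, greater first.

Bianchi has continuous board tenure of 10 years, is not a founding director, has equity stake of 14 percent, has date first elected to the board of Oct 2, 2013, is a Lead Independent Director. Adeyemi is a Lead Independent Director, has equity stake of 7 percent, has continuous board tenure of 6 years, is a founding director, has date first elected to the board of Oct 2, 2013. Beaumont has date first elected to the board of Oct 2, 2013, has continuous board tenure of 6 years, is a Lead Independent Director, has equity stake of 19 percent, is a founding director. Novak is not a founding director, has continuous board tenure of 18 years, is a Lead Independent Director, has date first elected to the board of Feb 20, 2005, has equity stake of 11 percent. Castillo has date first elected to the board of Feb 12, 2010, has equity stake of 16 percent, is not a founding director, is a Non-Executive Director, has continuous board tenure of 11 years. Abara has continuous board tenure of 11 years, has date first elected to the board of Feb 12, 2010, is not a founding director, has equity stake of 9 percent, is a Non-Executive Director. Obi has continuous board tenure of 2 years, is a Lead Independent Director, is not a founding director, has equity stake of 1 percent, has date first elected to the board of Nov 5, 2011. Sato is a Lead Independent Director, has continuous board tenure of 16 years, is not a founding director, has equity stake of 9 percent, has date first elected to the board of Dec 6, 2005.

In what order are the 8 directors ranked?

Beaumont, Adeyemi, Bianchi, Obi, Sato, Novak, Castillo, Abara

By board role: Beaumont, Adeyemi, Bianchi, Obi, Sato and Novak (Lead Independent Director); then Castillo and Abara (Non-Executive Director).
Among Beaumont, Adeyemi, Bianchi, Obi, Sato and Novak, by date first elected to the board (later first): Beaumont, Adeyemi and Bianchi (Oct 2, 2013) before Obi (Nov 5, 2011) before Sato (Dec 6, 2005) before Novak (Feb 20, 2005).
Among Beaumont, Adeyemi and Bianchi, a founding director before not a founding director: Beaumont and Adeyemi (a founding director) before Bianchi (not a founding director).
Beaumont and Adeyemi both have continuous board tenure 6 years, so the next rule applies.
Among Beaumont and Adeyemi, by equity stake (higher first): Beaumont (19 percent) before Adeyemi (7 percent).
Castillo and Abara both have date first elected to the board Feb 12, 2010, so the next rule applies.
Castillo and Abara are each not a founding director, so the next rule applies.
Castillo and Abara both have continuous board tenure 11 years, so the next rule applies.
Among Castillo and Abara, by equity stake (higher first): Castillo (16 percent) before Abara (9 percent).
Full order: Beaumont, Adeyemi, Bianchi, Obi, Sato, Novak, Castillo, Abara.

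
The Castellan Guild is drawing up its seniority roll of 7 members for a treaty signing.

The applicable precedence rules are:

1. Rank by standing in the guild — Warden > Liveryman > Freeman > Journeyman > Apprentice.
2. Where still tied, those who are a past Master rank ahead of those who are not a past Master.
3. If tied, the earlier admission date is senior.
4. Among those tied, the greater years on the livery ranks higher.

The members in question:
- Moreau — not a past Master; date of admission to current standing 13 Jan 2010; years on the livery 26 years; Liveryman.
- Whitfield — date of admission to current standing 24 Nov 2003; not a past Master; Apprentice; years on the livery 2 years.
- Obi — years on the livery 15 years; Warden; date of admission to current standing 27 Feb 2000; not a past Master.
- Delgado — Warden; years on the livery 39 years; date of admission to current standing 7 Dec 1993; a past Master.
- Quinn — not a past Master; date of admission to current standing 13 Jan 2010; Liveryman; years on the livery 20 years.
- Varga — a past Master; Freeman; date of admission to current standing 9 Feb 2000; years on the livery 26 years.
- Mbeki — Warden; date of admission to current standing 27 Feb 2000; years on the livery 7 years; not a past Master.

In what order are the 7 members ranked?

Delgado, Obi, Mbeki, Moreau, Quinn, Varga, Whitfield

By standing in the guild: Delgado, Obi and Mbeki (Warden); then Moreau and Quinn (Liveryman); then Varga (Freeman); then Whitfield (Apprentice).
Among Delgado, Obi and Mbeki, a past Master before not a past Master: Delgado (a past Master) before Obi and Mbeki (not a past Master).
Obi and Mbeki both have date of admission to current standing 27 Feb 2000, so the next rule applies.
Among Obi and Mbeki, by years on the livery (higher first): Obi (15 years) before Mbeki (7 years).
Moreau and Quinn are each not a past Master, so the next rule applies.
Moreau and Quinn both have date of admission to current standing 13 Jan 2010, so the next rule applies.
Among Moreau and Quinn, by years on the livery (higher first): Moreau (26 years) before Quinn (20 years).
Full order: Delgado, Obi, Mbeki, Moreau, Quinn, Varga, Whitfield.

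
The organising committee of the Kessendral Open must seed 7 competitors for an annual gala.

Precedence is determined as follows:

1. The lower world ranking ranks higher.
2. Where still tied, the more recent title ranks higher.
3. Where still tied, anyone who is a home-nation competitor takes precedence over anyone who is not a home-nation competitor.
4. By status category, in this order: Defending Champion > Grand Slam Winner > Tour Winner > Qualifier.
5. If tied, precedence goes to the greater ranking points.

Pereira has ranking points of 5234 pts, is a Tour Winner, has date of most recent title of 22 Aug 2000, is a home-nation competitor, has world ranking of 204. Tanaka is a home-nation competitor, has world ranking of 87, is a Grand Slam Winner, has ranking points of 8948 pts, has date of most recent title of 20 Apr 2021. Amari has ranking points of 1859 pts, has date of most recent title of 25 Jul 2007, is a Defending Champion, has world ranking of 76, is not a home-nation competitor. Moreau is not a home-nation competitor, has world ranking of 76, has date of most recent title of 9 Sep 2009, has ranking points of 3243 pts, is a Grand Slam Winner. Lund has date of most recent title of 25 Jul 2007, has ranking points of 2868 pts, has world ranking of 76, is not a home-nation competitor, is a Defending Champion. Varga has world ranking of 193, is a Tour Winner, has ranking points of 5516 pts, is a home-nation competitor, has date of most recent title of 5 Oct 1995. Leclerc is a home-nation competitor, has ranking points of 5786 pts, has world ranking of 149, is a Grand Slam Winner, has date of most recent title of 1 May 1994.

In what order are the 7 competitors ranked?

By world ranking (lower first): Moreau, Lund and Amari (each 76); then Tanaka (87); then Leclerc (149); then Varga (193); then Pereira (204).
Among Moreau, Lund and Amari, by date of most recent title (later first): Moreau (9 Sep 2009) before Lund and Amari (25 Jul 2007).
Lund and Amari are each not a home-nation competitor, so the next rule applies.
Lund and Amari are each Defending Champion, so the next rule applies.
Among Lund and Amari, by ranking points (higher first): Lund (2868 pts) before Amari (1859 pts).
Full order: Moreau, Lund, Amari, Tanaka, Leclerc, Varga, Pereira.

Moreau, Lund, Amari, Tanaka, Leclerc, Varga, Pereira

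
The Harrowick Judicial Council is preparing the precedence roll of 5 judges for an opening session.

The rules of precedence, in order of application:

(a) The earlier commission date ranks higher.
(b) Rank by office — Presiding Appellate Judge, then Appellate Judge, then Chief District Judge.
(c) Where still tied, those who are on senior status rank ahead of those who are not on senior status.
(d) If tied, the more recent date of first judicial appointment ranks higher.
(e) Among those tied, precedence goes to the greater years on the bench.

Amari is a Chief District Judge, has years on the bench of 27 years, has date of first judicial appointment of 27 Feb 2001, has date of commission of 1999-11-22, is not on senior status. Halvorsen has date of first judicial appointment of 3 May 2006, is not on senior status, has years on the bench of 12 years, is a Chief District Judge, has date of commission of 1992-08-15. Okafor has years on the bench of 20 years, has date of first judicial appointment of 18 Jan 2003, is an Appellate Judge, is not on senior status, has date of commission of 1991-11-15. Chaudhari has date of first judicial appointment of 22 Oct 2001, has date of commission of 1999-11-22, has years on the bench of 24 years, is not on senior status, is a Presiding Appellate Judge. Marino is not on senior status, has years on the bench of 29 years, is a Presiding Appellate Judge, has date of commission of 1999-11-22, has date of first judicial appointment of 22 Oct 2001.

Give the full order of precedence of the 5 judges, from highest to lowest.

Okafor, Halvorsen, Marino, Chaudhari, Amari

By date of commission (earlier first): Okafor (1991-11-15); then Halvorsen (1992-08-15); then Marino, Chaudhari and Amari (each 1999-11-22).
Among Marino, Chaudhari and Amari, by office: Marino and Chaudhari (Presiding Appellate Judge) before Amari (Chief District Judge).
Marino and Chaudhari are each not on senior status, so the next rule applies.
Marino and Chaudhari both have date of first judicial appointment 22 Oct 2001, so the next rule applies.
Among Marino and Chaudhari, by years on the bench (higher first): Marino (29 years) before Chaudhari (24 years).
Full order: Okafor, Halvorsen, Marino, Chaudhari, Amari.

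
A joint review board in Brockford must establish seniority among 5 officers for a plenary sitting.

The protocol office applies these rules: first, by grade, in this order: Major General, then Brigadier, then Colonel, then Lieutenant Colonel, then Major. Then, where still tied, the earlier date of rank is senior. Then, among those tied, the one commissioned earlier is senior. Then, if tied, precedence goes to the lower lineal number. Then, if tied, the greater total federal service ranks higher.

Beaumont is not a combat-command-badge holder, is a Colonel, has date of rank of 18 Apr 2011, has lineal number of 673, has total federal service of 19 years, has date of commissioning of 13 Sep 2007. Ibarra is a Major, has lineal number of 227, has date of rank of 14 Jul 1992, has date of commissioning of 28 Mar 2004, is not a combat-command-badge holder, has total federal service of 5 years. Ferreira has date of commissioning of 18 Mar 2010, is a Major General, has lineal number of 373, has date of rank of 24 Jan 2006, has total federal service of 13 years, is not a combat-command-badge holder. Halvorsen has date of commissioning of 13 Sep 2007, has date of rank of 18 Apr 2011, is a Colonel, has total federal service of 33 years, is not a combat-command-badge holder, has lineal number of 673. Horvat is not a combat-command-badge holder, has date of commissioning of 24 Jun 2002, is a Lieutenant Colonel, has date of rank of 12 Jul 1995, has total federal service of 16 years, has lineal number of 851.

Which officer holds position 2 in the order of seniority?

By grade: Ferreira (Major General); then Halvorsen and Beaumont (Colonel); then Horvat (Lieutenant Colonel); then Ibarra (Major).
Halvorsen and Beaumont both have date of rank 18 Apr 2011, so the next rule applies.
Halvorsen and Beaumont both have date of commissioning 13 Sep 2007, so the next rule applies.
Halvorsen and Beaumont both have lineal number 673, so the next rule applies.
Among Halvorsen and Beaumont, by total federal service (higher first): Halvorsen (33 years) before Beaumont (19 years).
Order: Ferreira, Halvorsen, Beaumont, Horvat, Ibarra.

Halvorsen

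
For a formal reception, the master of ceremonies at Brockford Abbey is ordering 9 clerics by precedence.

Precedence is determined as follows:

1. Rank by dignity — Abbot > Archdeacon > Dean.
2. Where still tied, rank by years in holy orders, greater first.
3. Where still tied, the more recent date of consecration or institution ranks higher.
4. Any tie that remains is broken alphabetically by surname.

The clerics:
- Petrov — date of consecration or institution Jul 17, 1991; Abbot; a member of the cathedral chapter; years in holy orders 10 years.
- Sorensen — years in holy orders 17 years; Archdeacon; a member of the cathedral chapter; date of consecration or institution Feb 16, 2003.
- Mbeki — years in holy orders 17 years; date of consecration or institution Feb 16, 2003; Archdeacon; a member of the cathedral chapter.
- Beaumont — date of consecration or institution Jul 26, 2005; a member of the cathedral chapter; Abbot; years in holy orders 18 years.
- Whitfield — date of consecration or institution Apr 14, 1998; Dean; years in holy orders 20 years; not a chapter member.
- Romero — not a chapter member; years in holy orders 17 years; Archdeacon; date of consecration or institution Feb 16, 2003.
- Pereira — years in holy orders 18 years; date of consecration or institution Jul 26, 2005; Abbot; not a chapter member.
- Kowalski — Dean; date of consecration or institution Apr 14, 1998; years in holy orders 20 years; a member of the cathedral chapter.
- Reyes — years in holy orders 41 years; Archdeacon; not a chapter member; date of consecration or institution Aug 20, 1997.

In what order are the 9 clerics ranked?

By dignity: Beaumont, Pereira and Petrov (Abbot); then Reyes, Mbeki, Romero and Sorensen (Archdeacon); then Kowalski and Whitfield (Dean).
Among Beaumont, Pereira and Petrov, by years in holy orders (higher first): Beaumont and Pereira (18 years) before Petrov (10 years).
Beaumont and Pereira both have date of consecration or institution Jul 26, 2005, so the next rule applies.
Among Beaumont and Pereira, alphabetically by surname: Beaumont before Pereira.
Among Reyes, Mbeki, Romero and Sorensen, by years in holy orders (higher first): Reyes (41 years) before Mbeki, Romero and Sorensen (17 years).
Mbeki, Romero and Sorensen all have date of consecration or institution Feb 16, 2003, so the next rule applies.
Among Mbeki, Romero and Sorensen, alphabetically by surname: Mbeki before Romero before Sorensen.
Kowalski and Whitfield both have years in holy orders 20 years, so the next rule applies.
Kowalski and Whitfield both have date of consecration or institution Apr 14, 1998, so the next rule applies.
Among Kowalski and Whitfield, alphabetically by surname: Kowalski before Whitfield.
Full order: Beaumont, Pereira, Petrov, Reyes, Mbeki, Romero, Sorensen, Kowalski, Whitfield.

Beaumont, Pereira, Petrov, Reyes, Mbeki, Romero, Sorensen, Kowalski, Whitfield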